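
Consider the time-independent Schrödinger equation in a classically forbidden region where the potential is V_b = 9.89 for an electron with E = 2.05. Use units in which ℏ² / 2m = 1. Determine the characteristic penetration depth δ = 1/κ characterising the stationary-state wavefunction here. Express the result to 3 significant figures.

δ = 0.357

Since E < V_b the TISE in this region is ψ'' = κ²ψ with κ = √(2m(V_b − E))/ℏ.
κ = √(2 × 0.5 × 7.84) = 2.800. The penetration depth is δ = 1/κ = 0.357.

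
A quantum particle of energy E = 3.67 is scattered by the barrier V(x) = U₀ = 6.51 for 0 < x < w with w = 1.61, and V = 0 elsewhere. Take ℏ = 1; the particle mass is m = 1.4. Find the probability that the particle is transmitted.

Since E < U₀ the interior solution is evanescent with decay constant κ = √(2m(U₀ − E))/ℏ = 2.820.
κw = 4.540, sinh(κw) = 46.84.
Matching ψ, ψ′ at both faces gives T = [1 + U₀² sinh²(κw) / (4E(U₀ − E))]⁻¹ = 1/2232 = 0.000448.

T = 0.000448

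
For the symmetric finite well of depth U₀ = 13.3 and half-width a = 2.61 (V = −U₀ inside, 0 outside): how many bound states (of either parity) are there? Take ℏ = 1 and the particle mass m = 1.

N = 9

Define the well-strength parameter z₀ = (a/ℏ)√(2mU₀) = 2.61 × √(2·1·13.3) = 13.46.
The even/odd transcendental equations gain one root per π/2 in z₀, giving N = 1 + ⌊2z₀/π⌋ = 1 + ⌊8.570⌋ = 9.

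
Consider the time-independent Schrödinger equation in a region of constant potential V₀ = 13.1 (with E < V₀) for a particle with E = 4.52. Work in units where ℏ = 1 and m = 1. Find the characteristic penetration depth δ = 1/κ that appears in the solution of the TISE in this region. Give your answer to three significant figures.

δ = 0.241

Since E < V₀ the TISE in this region is ψ'' = κ²ψ with κ = √(2m(V₀ − E))/ℏ.
κ = √(2 × 1 × 8.58) = 4.142. The penetration depth is δ = 1/κ = 0.241.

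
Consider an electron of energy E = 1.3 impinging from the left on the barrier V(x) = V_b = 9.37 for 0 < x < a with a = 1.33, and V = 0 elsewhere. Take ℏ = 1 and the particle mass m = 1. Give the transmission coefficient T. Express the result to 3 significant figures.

Since E < V_b the interior solution is evanescent with decay constant κ = √(2m(V_b − E))/ℏ = 4.017.
κa = 5.343, sinh(κa) = 104.6.
Matching ψ, ψ′ at both faces gives T = [1 + V_b² sinh²(κa) / (4E(V_b − E))]⁻¹ = 1/22890 = 0.0000437.

T = 0.0000437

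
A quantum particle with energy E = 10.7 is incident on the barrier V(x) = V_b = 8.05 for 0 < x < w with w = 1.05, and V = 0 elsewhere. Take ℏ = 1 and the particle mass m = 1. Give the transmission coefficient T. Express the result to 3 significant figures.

T = 0.799

Above the barrier the interior wavenumber is k₂ = √(2m(E − V_b))/ℏ = 2.302, giving phase k₂w = 2.417.
T = [1 + V_b² sin²(k₂w) / (4E(E − V_b))]⁻¹ = 1/1.251 = 0.799.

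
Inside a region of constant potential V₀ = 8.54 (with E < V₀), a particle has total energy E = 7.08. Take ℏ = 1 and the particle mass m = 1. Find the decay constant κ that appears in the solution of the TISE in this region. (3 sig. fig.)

κ = 1.71

Since E < V₀ the TISE in this region is ψ'' = κ²ψ with κ = √(2m(V₀ − E))/ℏ.
κ = √(2 × 1 × 1.46) = 1.709.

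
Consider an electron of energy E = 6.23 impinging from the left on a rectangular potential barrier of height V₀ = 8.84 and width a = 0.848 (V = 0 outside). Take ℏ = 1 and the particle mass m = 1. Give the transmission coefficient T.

T = 0.0672

E < V₀: inside the barrier ψ ∝ e^{±κx} with κ = √(2m(V₀ − E))/ℏ = 2.285.
κa = 1.937, sinh(κa) = 3.398.
The exact tunnelling result is T⁻¹ = 1 + V₀² sinh²(κa) / [4E(V₀ − E)] = 14.88, so T = 0.0672.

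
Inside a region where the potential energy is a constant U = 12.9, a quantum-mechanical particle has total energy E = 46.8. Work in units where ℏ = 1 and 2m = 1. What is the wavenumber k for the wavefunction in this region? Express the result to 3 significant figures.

k = 5.82

With E > U the solution is oscillatory, ψ ∝ e^{±ikx} with k = √(2m(E − U))/ℏ.
k = √(2 × 0.5 × 33.9) = 5.822.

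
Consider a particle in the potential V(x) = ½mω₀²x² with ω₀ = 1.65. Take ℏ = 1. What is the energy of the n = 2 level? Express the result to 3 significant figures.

E = 4.13

The oscillator eigenvalues are E_n = ℏω₀(n + ½), so E_2 = 1.65 × 2.5 = 4.125.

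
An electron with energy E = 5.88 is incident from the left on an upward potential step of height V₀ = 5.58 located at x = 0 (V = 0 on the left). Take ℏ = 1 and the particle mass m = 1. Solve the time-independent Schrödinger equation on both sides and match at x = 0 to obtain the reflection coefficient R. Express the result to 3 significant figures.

R = 0.399

On each side the TISE gives plane waves with k = √(2m(E − V))/ℏ: k₁ = √(2·1·5.88) = 3.429, k₂ = √(2·1·0.3) = 0.7746.
Matching ψ and ψ′ at x = 0 gives r = (k₁ − k₂)/(k₁ + k₂), so R = r² = 0.3988 and T = 1 − R = 0.6012.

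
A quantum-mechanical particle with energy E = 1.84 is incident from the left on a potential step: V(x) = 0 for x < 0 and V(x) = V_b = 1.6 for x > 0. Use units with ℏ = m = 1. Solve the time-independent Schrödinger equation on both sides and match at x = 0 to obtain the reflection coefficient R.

On each side the TISE gives plane waves with k = √(2m(E − V))/ℏ: k₁ = √(2·1·1.84) = 1.918, k₂ = √(2·1·0.24) = 0.6928.
Matching ψ and ψ′ at x = 0 gives r = (k₁ − k₂)/(k₁ + k₂), so R = r² = 0.2203 and T = 1 − R = 0.7797.

R = 0.220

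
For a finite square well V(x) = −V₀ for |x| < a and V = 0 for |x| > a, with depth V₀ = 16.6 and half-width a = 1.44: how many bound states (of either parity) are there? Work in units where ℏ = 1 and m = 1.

N = 6

The dimensionless depth is z₀ = a√(2mV₀)/ℏ = 1.44 × √(33.20) = 8.297.
A new bound state (alternating even/odd) appears each time z₀ passes a multiple of π/2, so N = ⌊2z₀/π⌋ + 1 = ⌊5.282⌋ + 1 = 6.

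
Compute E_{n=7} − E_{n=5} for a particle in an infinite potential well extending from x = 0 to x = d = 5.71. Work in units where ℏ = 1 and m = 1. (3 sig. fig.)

ΔE = 3.63

E_n = n²π²ℏ²/(2md²), so ΔE = (7² − 5²) π²ℏ²/(2md²).
ΔE = 24 × π² / (2 × 1 × 5.71²) = 3.633.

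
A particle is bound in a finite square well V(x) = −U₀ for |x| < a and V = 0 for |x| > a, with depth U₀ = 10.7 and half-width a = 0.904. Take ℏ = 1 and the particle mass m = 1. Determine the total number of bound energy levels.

N = 3

The dimensionless depth is z₀ = a√(2mU₀)/ℏ = 0.904 × √(21.40) = 4.182.
A new bound state (alternating even/odd) appears each time z₀ passes a multiple of π/2, so N = ⌊2z₀/π⌋ + 1 = ⌊2.662⌋ + 1 = 3.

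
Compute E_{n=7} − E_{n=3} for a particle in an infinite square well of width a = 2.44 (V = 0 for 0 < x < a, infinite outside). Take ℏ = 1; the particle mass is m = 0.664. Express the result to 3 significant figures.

ΔE = 49.9

E_n = n²π²ℏ²/(2ma²), so ΔE = (7² − 3²) π²ℏ²/(2ma²).
ΔE = 40 × π² / (2 × 0.664 × 2.44²) = 49.93.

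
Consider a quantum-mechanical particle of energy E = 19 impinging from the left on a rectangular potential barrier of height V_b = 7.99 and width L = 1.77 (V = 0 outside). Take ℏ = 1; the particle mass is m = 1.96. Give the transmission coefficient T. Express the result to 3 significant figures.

E > V_b: inside the barrier k₂ = √(2m(E − V_b))/ℏ = 6.570, k₂L = 11.63.
T = [1 + V_b² sin²(k₂L) / (4E(E − V_b))]⁻¹ = 1/1.050 = 0.953.

T = 0.953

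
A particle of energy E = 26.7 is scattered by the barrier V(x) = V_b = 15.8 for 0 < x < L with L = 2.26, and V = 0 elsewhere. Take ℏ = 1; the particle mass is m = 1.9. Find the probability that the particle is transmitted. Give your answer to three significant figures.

Above the barrier the interior wavenumber is k₂ = √(2m(E − V_b))/ℏ = 6.436, giving phase k₂L = 14.54.
T = [1 + V_b² sin²(k₂L) / (4E(E − V_b))]⁻¹ = 1/1.181 = 0.847.

T = 0.847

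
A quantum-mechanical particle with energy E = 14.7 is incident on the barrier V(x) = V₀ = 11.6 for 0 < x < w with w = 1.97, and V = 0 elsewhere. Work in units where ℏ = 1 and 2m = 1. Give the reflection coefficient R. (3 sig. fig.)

R = 0.0708

E > V₀: inside the barrier k₂ = √(2m(E − V₀))/ℏ = 1.761, k₂w = 3.469.
Matching at both interfaces gives T⁻¹ = 1 + V₀² sin²(k₂w) / [4E(E − V₀)] = 1.076, hence T = 0.929.
R = 1 − T = 0.0708.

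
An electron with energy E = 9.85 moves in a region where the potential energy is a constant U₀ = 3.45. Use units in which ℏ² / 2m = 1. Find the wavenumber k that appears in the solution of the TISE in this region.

k = 2.53

With E > U₀ the solution is oscillatory, ψ ∝ e^{±ikx} with k = √(2m(E − U₀))/ℏ.
k = √(2 × 0.5 × 6.4) = 2.530.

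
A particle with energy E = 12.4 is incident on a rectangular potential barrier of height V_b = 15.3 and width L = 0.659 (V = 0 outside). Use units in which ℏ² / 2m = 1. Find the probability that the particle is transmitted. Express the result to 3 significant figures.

T = 0.246

Since E < V_b the interior solution is evanescent with decay constant κ = √(2m(V_b − E))/ℏ = 1.703.
κL = 1.122, sinh(κL) = 1.373.
The exact tunnelling result is T⁻¹ = 1 + V_b² sinh²(κL) / [4E(V_b − E)] = 4.068, so T = 0.246.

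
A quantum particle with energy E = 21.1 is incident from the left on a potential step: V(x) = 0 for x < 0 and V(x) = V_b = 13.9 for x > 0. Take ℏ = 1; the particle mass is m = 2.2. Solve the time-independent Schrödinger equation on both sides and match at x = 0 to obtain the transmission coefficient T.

T = 0.931

The wavenumbers are k₁ = √(2mE)/ℏ = 9.635 on the left and k₂ = √(2m(E − V_b))/ℏ = 5.628 on the right.
Continuity of ψ and ψ′ at the step yields the reflection amplitude r = (k₁ − k₂)/(k₁ + k₂) = 0.2625; thus R = |r|² = 0.06891, T = 0.9311.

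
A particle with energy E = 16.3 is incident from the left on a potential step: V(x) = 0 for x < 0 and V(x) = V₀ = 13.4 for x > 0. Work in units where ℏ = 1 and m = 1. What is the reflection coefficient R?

The wavenumbers are k₁ = √(2mE)/ℏ = 5.710 on the left and k₂ = √(2m(E − V₀))/ℏ = 2.408 on the right.
Matching ψ and ψ′ at x = 0 gives r = (k₁ − k₂)/(k₁ + k₂), so R = r² = 0.1654 and T = 1 − R = 0.8346.

R = 0.165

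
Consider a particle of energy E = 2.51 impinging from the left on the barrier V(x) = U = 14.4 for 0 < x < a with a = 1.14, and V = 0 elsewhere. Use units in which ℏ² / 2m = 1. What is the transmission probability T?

E < U: inside the barrier ψ ∝ e^{±κx} with κ = √(2m(U − E))/ℏ = 3.448.
κa = 3.931, sinh(κa) = 25.47.
Matching ψ, ψ′ at both faces gives T = [1 + U² sinh²(κa) / (4E(U − E))]⁻¹ = 1/1128 = 0.000887.

T = 0.000887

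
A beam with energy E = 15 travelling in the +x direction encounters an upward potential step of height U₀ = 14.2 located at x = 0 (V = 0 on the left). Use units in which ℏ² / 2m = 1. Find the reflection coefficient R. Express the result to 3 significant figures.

On each side the TISE gives plane waves with k = √(2m(E − V))/ℏ: k₁ = √(2·½·15) = 3.873, k₂ = √(2·½·0.8) = 0.8944.
Continuity of ψ and ψ′ at the step yields the reflection amplitude r = (k₁ − k₂)/(k₁ + k₂) = 0.6248; thus R = |r|² = 0.3903, T = 0.6097.

R = 0.390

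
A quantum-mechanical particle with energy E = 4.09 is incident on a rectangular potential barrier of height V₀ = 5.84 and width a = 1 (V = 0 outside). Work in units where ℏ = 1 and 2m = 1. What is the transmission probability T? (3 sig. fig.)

T = 0.216

E < V₀: inside the barrier ψ ∝ e^{±κx} with κ = √(2m(V₀ − E))/ℏ = 1.323.
κa = 1.323, sinh(κa) = 1.744.
Matching ψ, ψ′ at both faces gives T = [1 + V₀² sinh²(κa) / (4E(V₀ − E))]⁻¹ = 1/4.623 = 0.216.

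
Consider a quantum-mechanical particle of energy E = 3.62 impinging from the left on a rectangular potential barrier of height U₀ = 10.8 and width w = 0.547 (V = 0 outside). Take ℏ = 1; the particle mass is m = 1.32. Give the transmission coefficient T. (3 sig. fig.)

T = 0.0300

Since E < U₀ the interior solution is evanescent with decay constant κ = √(2m(U₀ − E))/ℏ = 4.354.
κw = 2.382, sinh(κw) = 5.364.
Matching ψ, ψ′ at both faces gives T = [1 + U₀² sinh²(κw) / (4E(U₀ − E))]⁻¹ = 1/33.28 = 0.0300.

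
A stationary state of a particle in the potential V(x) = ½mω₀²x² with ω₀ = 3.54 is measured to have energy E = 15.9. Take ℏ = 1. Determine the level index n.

Invert E_n = (n + ½)ℏω₀: n = E/ℏω₀ − ½ = 3.992, so n = 4.

n = 4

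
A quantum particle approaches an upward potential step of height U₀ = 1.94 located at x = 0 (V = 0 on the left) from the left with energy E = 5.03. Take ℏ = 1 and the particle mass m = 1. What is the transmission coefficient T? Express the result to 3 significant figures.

T = 0.985

On each side the TISE gives plane waves with k = √(2m(E − V))/ℏ: k₁ = √(2·1·5.03) = 3.172, k₂ = √(2·1·3.09) = 2.486.
Continuity of ψ and ψ′ at the step yields the reflection amplitude r = (k₁ − k₂)/(k₁ + k₂) = 0.1212; thus R = |r|² = 0.01469, T = 0.9853.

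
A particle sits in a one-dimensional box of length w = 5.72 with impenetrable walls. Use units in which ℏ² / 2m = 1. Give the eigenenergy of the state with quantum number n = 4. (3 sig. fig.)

Requiring ψ(0) = ψ(w) = 0 quantises k = nπ/w, hence E_n = ℏ²k²/2m = n²π²ℏ²/(2mw²).
E_4 = 4² × π² / (2 × 0.5 × 5.72²) = 4.826.

E = 4.83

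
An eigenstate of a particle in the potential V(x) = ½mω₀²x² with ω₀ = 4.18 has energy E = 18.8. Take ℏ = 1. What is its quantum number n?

n = 4

Invert E_n = (n + ½)ℏω₀: n = E/ℏω₀ − ½ = 3.998, so n = 4.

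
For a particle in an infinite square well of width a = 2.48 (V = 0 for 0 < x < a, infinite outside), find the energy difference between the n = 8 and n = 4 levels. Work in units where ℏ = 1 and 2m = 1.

ΔE = 77.0

E_n = n²π²ℏ²/(2ma²), so ΔE = (8² − 4²) π²ℏ²/(2ma²).
ΔE = 48 × π² / (2 × 0.5 × 2.48²) = 77.03.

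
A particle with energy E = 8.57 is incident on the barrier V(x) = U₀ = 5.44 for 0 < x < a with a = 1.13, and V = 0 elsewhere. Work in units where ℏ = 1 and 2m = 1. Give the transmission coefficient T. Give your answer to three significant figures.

Above the barrier the interior wavenumber is k₂ = √(2m(E − U₀))/ℏ = 1.769, giving phase k₂a = 1.999.
Matching at both interfaces gives T⁻¹ = 1 + U₀² sin²(k₂a) / [4E(E − U₀)] = 1.228, hence T = 0.814.

T = 0.814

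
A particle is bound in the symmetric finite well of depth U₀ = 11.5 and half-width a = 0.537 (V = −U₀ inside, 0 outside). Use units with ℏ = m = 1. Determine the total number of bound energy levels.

N = 2

The dimensionless depth is z₀ = a√(2mU₀)/ℏ = 0.537 × √(23.00) = 2.575.
The even/odd transcendental equations gain one root per π/2 in z₀, giving N = 1 + ⌊2z₀/π⌋ = 1 + ⌊1.640⌋ = 2.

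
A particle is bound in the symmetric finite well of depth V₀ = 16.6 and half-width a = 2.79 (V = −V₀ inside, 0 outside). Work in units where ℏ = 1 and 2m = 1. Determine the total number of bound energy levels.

The dimensionless depth is z₀ = a√(2mV₀)/ℏ = 2.79 × √(16.60) = 11.37.
A new bound state (alternating even/odd) appears each time z₀ passes a multiple of π/2, so N = ⌊2z₀/π⌋ + 1 = ⌊7.237⌋ + 1 = 8.

N = 8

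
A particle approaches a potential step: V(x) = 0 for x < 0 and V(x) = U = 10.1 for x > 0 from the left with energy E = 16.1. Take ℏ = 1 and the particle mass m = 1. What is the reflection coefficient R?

On each side the TISE gives plane waves with k = √(2m(E − V))/ℏ: k₁ = √(2·1·16.1) = 5.675, k₂ = √(2·1·6) = 3.464.
Matching ψ and ψ′ at x = 0 gives r = (k₁ − k₂)/(k₁ + k₂), so R = r² = 0.05850 and T = 1 − R = 0.9415.

R = 0.0585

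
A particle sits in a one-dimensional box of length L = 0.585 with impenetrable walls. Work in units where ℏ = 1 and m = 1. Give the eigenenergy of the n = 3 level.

E = 130

Requiring ψ(0) = ψ(L) = 0 quantises k = nπ/L, hence E_n = ℏ²k²/2m = n²π²ℏ²/(2mL²).
E_3 = 3² × π² / (2 × 1 × 0.585²) = 129.8.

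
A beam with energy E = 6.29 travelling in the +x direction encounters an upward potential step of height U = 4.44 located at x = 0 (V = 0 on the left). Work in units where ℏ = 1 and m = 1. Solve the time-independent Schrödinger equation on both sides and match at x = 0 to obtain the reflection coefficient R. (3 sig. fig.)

The wavenumbers are k₁ = √(2mE)/ℏ = 3.547 on the left and k₂ = √(2m(E − U))/ℏ = 1.924 on the right.
Continuity of ψ and ψ′ at the step yields the reflection amplitude r = (k₁ − k₂)/(k₁ + k₂) = 0.2967; thus R = |r|² = 0.08806, T = 0.9119.

R = 0.0881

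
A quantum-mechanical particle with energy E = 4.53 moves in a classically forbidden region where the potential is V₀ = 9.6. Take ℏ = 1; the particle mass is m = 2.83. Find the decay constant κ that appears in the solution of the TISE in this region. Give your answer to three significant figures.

Since E < V₀ the TISE in this region is ψ'' = κ²ψ with κ = √(2m(V₀ − E))/ℏ.
κ = √(2 × 2.83 × 5.07) = 5.357.

κ = 5.36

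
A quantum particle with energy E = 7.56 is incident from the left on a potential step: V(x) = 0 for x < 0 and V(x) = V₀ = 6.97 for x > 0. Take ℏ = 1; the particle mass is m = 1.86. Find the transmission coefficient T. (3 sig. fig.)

The wavenumbers are k₁ = √(2mE)/ℏ = 5.303 on the left and k₂ = √(2m(E − V₀))/ℏ = 1.481 on the right.
Matching ψ and ψ′ at x = 0 gives r = (k₁ − k₂)/(k₁ + k₂), so R = r² = 0.3173 and T = 1 − R = 0.6827.

T = 0.683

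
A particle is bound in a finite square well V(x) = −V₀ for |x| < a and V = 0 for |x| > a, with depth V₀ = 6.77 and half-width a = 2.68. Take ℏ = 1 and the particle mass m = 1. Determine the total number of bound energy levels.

N = 7

Define the well-strength parameter z₀ = (a/ℏ)√(2mV₀) = 2.68 × √(2·1·6.77) = 9.862.
The even/odd transcendental equations gain one root per π/2 in z₀, giving N = 1 + ⌊2z₀/π⌋ = 1 + ⌊6.278⌋ = 7.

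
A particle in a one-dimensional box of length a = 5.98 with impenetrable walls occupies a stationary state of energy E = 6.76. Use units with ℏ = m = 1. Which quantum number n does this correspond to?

For an infinite well E_n = n²π²ℏ²/(2ma²), so n = (a/πℏ)√(2mE).
n = (5.98/π) × √(2 × 1 × 6.76) = 6.999 → n = 7.

n = 7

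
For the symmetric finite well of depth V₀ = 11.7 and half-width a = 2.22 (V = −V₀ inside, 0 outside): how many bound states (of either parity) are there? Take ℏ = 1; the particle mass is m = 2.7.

N = 12

The dimensionless depth is z₀ = a√(2mV₀)/ℏ = 2.22 × √(63.18) = 17.65.
A new bound state (alternating even/odd) appears each time z₀ passes a multiple of π/2, so N = ⌊2z₀/π⌋ + 1 = ⌊11.23⌋ + 1 = 12.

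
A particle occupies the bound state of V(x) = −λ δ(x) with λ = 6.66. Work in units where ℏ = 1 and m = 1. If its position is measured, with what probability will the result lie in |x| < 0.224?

P = 0.949

The normalised bound state is ψ = √κ e^{−κ|x|} with κ = mλ/ℏ² = 6.660.
P(|x| < d) = ∫_{−d}^{d} κ e^{−2κ|x|} dx = 1 − e^{−2κd} = 1 − e^{−2.984} = 0.9494.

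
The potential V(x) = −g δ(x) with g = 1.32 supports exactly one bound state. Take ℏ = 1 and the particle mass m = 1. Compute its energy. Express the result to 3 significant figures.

E = -0.871

The bound state is ψ(x) = √κ e^{−κ|x|}. The derivative jump ψ'(0⁺) − ψ'(0⁻) = −(2mg/ℏ²)ψ(0) fixes κ = mg/ℏ² = 1.320.
Then E = −ℏ²κ²/(2m) = −mg²/(2ℏ²) = -0.8712.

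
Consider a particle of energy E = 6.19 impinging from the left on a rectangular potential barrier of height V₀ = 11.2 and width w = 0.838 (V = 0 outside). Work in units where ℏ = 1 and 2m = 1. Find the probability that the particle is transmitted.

T = 0.0888

Since E < V₀ the interior solution is evanescent with decay constant κ = √(2m(V₀ − E))/ℏ = 2.238.
κw = 1.876, sinh(κw) = 3.186.
The exact tunnelling result is T⁻¹ = 1 + V₀² sinh²(κw) / [4E(V₀ − E)] = 11.26, so T = 0.0888.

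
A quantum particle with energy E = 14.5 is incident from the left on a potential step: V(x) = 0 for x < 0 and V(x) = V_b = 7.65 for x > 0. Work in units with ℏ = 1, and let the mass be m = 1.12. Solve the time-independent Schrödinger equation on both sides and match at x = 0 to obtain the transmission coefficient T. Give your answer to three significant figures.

The wavenumbers are k₁ = √(2mE)/ℏ = 5.699 on the left and k₂ = √(2m(E − V_b))/ℏ = 3.917 on the right.
Continuity of ψ and ψ′ at the step yields the reflection amplitude r = (k₁ − k₂)/(k₁ + k₂) = 0.1853; thus R = |r|² = 0.03434, T = 0.9657.

T = 0.966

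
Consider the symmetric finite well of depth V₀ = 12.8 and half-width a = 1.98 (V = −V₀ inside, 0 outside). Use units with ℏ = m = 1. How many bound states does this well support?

N = 7

The dimensionless depth is z₀ = a√(2mV₀)/ℏ = 1.98 × √(25.60) = 10.02.
The even/odd transcendental equations gain one root per π/2 in z₀, giving N = 1 + ⌊2z₀/π⌋ = 1 + ⌊6.378⌋ = 7.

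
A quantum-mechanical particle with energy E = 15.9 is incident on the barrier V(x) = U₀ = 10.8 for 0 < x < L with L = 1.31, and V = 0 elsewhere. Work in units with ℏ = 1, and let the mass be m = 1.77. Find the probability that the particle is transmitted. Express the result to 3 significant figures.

E > U₀: inside the barrier k₂ = √(2m(E − U₀))/ℏ = 4.249, k₂L = 5.566.
T = [1 + U₀² sin²(k₂L) / (4E(E − U₀))]⁻¹ = 1/1.155 = 0.866.

T = 0.866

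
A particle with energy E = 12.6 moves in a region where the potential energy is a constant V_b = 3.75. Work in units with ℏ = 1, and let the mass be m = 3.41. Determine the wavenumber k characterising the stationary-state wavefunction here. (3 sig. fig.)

With E > V_b the solution is oscillatory, ψ ∝ e^{±ikx} with k = √(2m(E − V_b))/ℏ.
k = √(2 × 3.41 × 8.85) = 7.769.

k = 7.77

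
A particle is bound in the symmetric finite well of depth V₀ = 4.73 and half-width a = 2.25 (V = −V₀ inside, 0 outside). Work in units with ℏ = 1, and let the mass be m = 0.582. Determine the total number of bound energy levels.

Define the well-strength parameter z₀ = (a/ℏ)√(2mV₀) = 2.25 × √(2·0.582·4.73) = 5.279.
The even/odd transcendental equations gain one root per π/2 in z₀, giving N = 1 + ⌊2z₀/π⌋ = 1 + ⌊3.361⌋ = 4.

N = 4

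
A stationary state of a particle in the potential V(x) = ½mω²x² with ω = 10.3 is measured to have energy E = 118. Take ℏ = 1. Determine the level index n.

n = 11

E_n = ℏω(n + ½) ⇒ n = E/(ℏω) − ½ = 118/10.3 − 0.5 = 10.956 → n = 11.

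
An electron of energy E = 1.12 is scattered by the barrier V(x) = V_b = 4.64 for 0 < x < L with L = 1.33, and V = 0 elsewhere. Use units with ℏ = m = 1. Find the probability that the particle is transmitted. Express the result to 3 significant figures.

T = 0.00252

E < V_b: inside the barrier ψ ∝ e^{±κx} with κ = √(2m(V_b − E))/ℏ = 2.653.
κL = 3.529, sinh(κL) = 17.03.
Matching ψ, ψ′ at both faces gives T = [1 + V_b² sinh²(κL) / (4E(V_b − E))]⁻¹ = 1/396.9 = 0.00252.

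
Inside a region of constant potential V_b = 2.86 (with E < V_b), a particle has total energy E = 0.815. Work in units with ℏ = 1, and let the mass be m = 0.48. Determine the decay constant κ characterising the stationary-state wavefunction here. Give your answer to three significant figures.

κ = 1.40

Since E < V_b the TISE in this region is ψ'' = κ²ψ with κ = √(2m(V_b − E))/ℏ.
κ = √(2 × 0.48 × 2.045) = 1.401.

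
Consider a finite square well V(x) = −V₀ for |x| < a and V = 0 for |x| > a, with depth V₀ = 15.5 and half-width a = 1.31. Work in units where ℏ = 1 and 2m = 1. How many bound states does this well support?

Define the well-strength parameter z₀ = (a/ℏ)√(2mV₀) = 1.31 × √(2·0.5·15.5) = 5.157.
The even/odd transcendental equations gain one root per π/2 in z₀, giving N = 1 + ⌊2z₀/π⌋ = 1 + ⌊3.283⌋ = 4.

N = 4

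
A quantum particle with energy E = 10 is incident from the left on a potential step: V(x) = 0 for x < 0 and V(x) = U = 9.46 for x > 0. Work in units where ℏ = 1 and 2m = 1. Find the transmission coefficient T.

The wavenumbers are k₁ = √(2mE)/ℏ = 3.162 on the left and k₂ = √(2m(E − U))/ℏ = 0.7348 on the right.
Matching ψ and ψ′ at x = 0 gives r = (k₁ − k₂)/(k₁ + k₂), so R = r² = 0.3880 and T = 1 − R = 0.6120.

T = 0.612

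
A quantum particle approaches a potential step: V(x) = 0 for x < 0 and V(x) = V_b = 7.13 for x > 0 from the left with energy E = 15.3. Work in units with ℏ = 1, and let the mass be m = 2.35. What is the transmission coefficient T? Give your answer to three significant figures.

On each side the TISE gives plane waves with k = √(2m(E − V))/ℏ: k₁ = √(2·2.35·15.3) = 8.480, k₂ = √(2·2.35·8.17) = 6.197.
Continuity of ψ and ψ′ at the step yields the reflection amplitude r = (k₁ − k₂)/(k₁ + k₂) = 0.1556; thus R = |r|² = 0.02420, T = 0.9758.

T = 0.976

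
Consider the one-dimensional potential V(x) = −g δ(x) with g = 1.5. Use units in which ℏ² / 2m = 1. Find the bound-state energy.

For x ≠ 0 the bound state is ψ ∝ e^{−κ|x|}; integrating the TISE across the delta gives the cusp condition 2κ = 2mg/ℏ², so κ = 0.7500.
Then E = −ℏ²κ²/(2m) = −mg²/(2ℏ²) = -0.5625.

E = -0.563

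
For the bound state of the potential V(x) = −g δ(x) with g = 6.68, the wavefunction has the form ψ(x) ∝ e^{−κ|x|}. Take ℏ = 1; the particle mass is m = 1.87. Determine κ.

κ = 12.5

Integrating the TISE across x = 0 gives the cusp condition ψ'(0⁺) − ψ'(0⁻) = −(2mg/ℏ²)ψ(0).
With ψ ∝ e^{−κ|x|} this yields −2κ = −2mg/ℏ², so κ = mg/ℏ² = 12.49.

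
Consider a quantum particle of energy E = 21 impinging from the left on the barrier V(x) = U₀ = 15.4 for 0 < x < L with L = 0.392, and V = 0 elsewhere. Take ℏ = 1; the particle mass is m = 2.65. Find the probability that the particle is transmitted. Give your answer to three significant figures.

Above the barrier the interior wavenumber is k₂ = √(2m(E − U₀))/ℏ = 5.448, giving phase k₂L = 2.136.
Matching at both interfaces gives T⁻¹ = 1 + U₀² sin²(k₂L) / [4E(E − U₀)] = 1.360, hence T = 0.735.

T = 0.735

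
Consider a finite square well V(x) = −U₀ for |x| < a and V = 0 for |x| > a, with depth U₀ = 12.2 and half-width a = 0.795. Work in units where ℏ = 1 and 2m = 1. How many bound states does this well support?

Define the well-strength parameter z₀ = (a/ℏ)√(2mU₀) = 0.795 × √(2·0.5·12.2) = 2.777.
The even/odd transcendental equations gain one root per π/2 in z₀, giving N = 1 + ⌊2z₀/π⌋ = 1 + ⌊1.768⌋ = 2.

N = 2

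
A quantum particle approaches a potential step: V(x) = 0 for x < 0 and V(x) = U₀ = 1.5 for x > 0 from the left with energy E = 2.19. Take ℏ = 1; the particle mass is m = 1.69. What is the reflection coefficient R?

On each side the TISE gives plane waves with k = √(2m(E − V))/ℏ: k₁ = √(2·1.69·2.19) = 2.721, k₂ = √(2·1.69·0.69) = 1.527.
Matching ψ and ψ′ at x = 0 gives r = (k₁ − k₂)/(k₁ + k₂), so R = r² = 0.07895 and T = 1 − R = 0.9211.

R = 0.0789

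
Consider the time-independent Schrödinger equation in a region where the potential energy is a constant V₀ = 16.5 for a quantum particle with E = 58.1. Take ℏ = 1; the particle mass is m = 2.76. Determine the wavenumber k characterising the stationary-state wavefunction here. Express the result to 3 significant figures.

With E > V₀ the solution is oscillatory, ψ ∝ e^{±ikx} with k = √(2m(E − V₀))/ℏ.
k = √(2 × 2.76 × 41.6) = 15.15.

k = 15.2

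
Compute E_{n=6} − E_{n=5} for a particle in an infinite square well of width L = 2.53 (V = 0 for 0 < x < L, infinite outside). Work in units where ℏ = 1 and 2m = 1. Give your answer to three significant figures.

ΔE = 17.0

E_n = n²π²ℏ²/(2mL²), so ΔE = (6² − 5²) π²ℏ²/(2mL²).
ΔE = 11 × π² / (2 × 0.5 × 2.53²) = 16.96.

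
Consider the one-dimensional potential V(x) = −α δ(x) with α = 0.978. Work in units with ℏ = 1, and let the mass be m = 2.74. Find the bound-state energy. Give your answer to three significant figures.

For x ≠ 0 the bound state is ψ ∝ e^{−κ|x|}; integrating the TISE across the delta gives the cusp condition 2κ = 2mα/ℏ², so κ = 2.680.
Then E = −ℏ²κ²/(2m) = −mα²/(2ℏ²) = -1.310.

E = -1.31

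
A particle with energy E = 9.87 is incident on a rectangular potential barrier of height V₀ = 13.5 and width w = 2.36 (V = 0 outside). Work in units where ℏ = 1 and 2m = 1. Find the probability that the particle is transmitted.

Since E < V₀ the interior solution is evanescent with decay constant κ = √(2m(V₀ − E))/ℏ = 1.905.
κw = 4.496, sinh(κw) = 44.84.
The exact tunnelling result is T⁻¹ = 1 + V₀² sinh²(κw) / [4E(V₀ − E)] = 2558, so T = 0.000391.

T = 0.000391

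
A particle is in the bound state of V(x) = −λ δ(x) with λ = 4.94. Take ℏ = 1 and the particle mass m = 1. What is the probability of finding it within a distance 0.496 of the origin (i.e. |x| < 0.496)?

The normalised bound state is ψ = √κ e^{−κ|x|} with κ = mλ/ℏ² = 4.940.
P(|x| < d) = ∫_{−d}^{d} κ e^{−2κ|x|} dx = 1 − e^{−2κd} = 1 − e^{−4.900} = 0.9926.

P = 0.993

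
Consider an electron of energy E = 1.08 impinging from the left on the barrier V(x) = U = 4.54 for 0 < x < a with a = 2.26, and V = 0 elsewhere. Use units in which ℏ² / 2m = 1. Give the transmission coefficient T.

T = 0.000647

Since E < U the interior solution is evanescent with decay constant κ = √(2m(U − E))/ℏ = 1.860.
κa = 4.204, sinh(κa) = 33.46.
The exact tunnelling result is T⁻¹ = 1 + U² sinh²(κa) / [4E(U − E)] = 1545, so T = 0.000647.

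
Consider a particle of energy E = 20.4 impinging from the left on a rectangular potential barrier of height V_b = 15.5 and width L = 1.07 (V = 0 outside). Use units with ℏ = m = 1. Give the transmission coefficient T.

Above the barrier the interior wavenumber is k₂ = √(2m(E − V_b))/ℏ = 3.130, giving phase k₂L = 3.350.
Matching at both interfaces gives T⁻¹ = 1 + V_b² sin²(k₂L) / [4E(E − V_b)] = 1.026, hence T = 0.975.

T = 0.975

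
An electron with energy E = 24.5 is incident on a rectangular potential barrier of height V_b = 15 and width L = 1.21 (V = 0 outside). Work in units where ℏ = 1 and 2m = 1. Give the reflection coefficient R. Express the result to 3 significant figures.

Above the barrier the interior wavenumber is k₂ = √(2m(E − V_b))/ℏ = 3.082, giving phase k₂L = 3.729.
Matching at both interfaces gives T⁻¹ = 1 + V_b² sin²(k₂L) / [4E(E − V_b)] = 1.074, hence T = 0.931.
R = 1 − T = 0.0692.

R = 0.0692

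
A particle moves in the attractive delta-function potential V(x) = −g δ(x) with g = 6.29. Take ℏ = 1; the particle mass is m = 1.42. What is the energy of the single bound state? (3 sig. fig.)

The bound state is ψ(x) = √κ e^{−κ|x|}. The derivative jump ψ'(0⁺) − ψ'(0⁻) = −(2mg/ℏ²)ψ(0) fixes κ = mg/ℏ² = 8.932.
Then E = −ℏ²κ²/(2m) = −mg²/(2ℏ²) = -28.09.

E = -28.1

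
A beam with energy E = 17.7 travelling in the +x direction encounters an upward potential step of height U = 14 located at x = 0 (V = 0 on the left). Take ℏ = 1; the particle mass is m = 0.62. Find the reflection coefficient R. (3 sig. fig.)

On each side the TISE gives plane waves with k = √(2m(E − V))/ℏ: k₁ = √(2·0.62·17.7) = 4.685, k₂ = √(2·0.62·3.7) = 2.142.
Matching ψ and ψ′ at x = 0 gives r = (k₁ − k₂)/(k₁ + k₂), so R = r² = 0.1387 and T = 1 − R = 0.8613.

R = 0.139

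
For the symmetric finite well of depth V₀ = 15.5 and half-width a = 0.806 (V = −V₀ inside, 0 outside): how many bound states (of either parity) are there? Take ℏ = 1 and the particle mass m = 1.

Define the well-strength parameter z₀ = (a/ℏ)√(2mV₀) = 0.806 × √(2·1·15.5) = 4.488.
A new bound state (alternating even/odd) appears each time z₀ passes a multiple of π/2, so N = ⌊2z₀/π⌋ + 1 = ⌊2.857⌋ + 1 = 3.

N = 3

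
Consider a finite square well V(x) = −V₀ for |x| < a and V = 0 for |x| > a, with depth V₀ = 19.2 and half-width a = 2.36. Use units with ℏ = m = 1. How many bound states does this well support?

N = 10

The dimensionless depth is z₀ = a√(2mV₀)/ℏ = 2.36 × √(38.40) = 14.62.
The even/odd transcendental equations gain one root per π/2 in z₀, giving N = 1 + ⌊2z₀/π⌋ = 1 + ⌊9.310⌋ = 10.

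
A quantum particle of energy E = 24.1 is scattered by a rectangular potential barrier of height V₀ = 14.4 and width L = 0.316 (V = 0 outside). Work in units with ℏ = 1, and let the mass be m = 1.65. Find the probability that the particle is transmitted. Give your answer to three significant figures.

E > V₀: inside the barrier k₂ = √(2m(E − V₀))/ℏ = 5.658, k₂L = 1.788.
T = [1 + V₀² sin²(k₂L) / (4E(E − V₀))]⁻¹ = 1/1.211 = 0.825.

T = 0.825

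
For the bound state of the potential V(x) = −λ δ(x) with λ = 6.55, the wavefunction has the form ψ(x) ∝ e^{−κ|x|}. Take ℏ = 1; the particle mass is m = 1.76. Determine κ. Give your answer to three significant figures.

Integrate −(ℏ²/2m)ψ'' − λδ(x)ψ = Eψ from −ε to +ε: the ψ'' term gives ψ'(0⁺) − ψ'(0⁻) and the δ term gives −(2mλ/ℏ²)ψ(0).
With ψ ∝ e^{−κ|x|} this yields −2κ = −2mλ/ℏ², so κ = mλ/ℏ² = 11.53.

κ = 11.5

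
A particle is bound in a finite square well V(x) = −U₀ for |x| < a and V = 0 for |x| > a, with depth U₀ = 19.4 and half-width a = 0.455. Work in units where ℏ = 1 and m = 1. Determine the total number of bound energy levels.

N = 2

The dimensionless depth is z₀ = a√(2mU₀)/ℏ = 0.455 × √(38.80) = 2.834.
A new bound state (alternating even/odd) appears each time z₀ passes a multiple of π/2, so N = ⌊2z₀/π⌋ + 1 = ⌊1.804⌋ + 1 = 2.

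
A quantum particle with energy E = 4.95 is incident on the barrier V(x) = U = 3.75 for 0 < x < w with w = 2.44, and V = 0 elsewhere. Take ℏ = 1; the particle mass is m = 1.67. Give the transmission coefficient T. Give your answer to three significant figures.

T = 0.635

E > U: inside the barrier k₂ = √(2m(E − U))/ℏ = 2.002, k₂w = 4.885.
Matching at both interfaces gives T⁻¹ = 1 + U² sin²(k₂w) / [4E(E − U)] = 1.574, hence T = 0.635.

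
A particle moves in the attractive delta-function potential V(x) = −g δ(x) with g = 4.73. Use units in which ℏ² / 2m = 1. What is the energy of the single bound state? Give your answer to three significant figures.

E = -5.59

The bound state is ψ(x) = √κ e^{−κ|x|}. The derivative jump ψ'(0⁺) − ψ'(0⁻) = −(2mg/ℏ²)ψ(0) fixes κ = mg/ℏ² = 2.365.
Then E = −ℏ²κ²/(2m) = −mg²/(2ℏ²) = -5.593.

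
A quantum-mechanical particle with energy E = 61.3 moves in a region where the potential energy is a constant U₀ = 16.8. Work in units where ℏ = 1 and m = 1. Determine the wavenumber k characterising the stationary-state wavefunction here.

With E > U₀ the solution is oscillatory, ψ ∝ e^{±ikx} with k = √(2m(E − U₀))/ℏ.
k = √(2 × 1 × 44.5) = 9.434.

k = 9.43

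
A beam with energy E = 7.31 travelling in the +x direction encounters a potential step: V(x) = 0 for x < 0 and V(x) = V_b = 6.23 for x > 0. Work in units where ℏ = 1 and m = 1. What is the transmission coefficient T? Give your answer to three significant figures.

T = 0.802

The wavenumbers are k₁ = √(2mE)/ℏ = 3.824 on the left and k₂ = √(2m(E − V_b))/ℏ = 1.470 on the right.
Matching ψ and ψ′ at x = 0 gives r = (k₁ − k₂)/(k₁ + k₂), so R = r² = 0.1978 and T = 1 − R = 0.8022.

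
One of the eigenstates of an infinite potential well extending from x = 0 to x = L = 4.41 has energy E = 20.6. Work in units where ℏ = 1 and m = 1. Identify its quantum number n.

From E_n = n²π²ℏ²/(2mL²) invert to n = √(2mL²E)/(πℏ).
n = (4.41/π) × √(2 × 1 × 20.6) = 9.010 → n = 9.

n = 9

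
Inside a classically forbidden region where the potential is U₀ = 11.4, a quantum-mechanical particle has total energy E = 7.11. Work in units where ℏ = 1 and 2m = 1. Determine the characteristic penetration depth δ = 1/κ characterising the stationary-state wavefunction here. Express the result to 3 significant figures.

δ = 0.483

Since E < U₀ the TISE in this region is ψ'' = κ²ψ with κ = √(2m(U₀ − E))/ℏ.
κ = √(2 × 0.5 × 4.29) = 2.071. The penetration depth is δ = 1/κ = 0.483.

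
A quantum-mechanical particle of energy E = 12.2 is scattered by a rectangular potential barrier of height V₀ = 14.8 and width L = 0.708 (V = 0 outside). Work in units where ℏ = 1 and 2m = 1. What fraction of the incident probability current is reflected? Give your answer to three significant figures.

E < V₀: inside the barrier ψ ∝ e^{±κx} with κ = √(2m(V₀ − E))/ℏ = 1.612.
κL = 1.142, sinh(κL) = 1.406.
The exact tunnelling result is T⁻¹ = 1 + V₀² sinh²(κL) / [4E(V₀ − E)] = 4.414, so T = 0.227.
R = 1 − T = 0.773.

R = 0.773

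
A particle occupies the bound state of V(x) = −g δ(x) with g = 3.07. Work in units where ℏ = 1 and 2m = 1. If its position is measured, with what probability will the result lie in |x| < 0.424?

P = 0.728

The normalised bound state is ψ = √κ e^{−κ|x|} with κ = mg/ℏ² = 1.535.
P(|x| < d) = ∫_{−d}^{d} κ e^{−2κ|x|} dx = 1 − e^{−2κd} = 1 − e^{−1.302} = 0.7279.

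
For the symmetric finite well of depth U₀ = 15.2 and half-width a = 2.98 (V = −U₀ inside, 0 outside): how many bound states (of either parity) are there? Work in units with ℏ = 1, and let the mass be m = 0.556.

Define the well-strength parameter z₀ = (a/ℏ)√(2mU₀) = 2.98 × √(2·0.556·15.2) = 12.25.
A new bound state (alternating even/odd) appears each time z₀ passes a multiple of π/2, so N = ⌊2z₀/π⌋ + 1 = ⌊7.800⌋ + 1 = 8.

N = 8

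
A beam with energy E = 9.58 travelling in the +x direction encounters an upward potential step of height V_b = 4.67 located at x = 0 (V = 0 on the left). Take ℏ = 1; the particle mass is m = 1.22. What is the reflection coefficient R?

On each side the TISE gives plane waves with k = √(2m(E − V))/ℏ: k₁ = √(2·1.22·9.58) = 4.835, k₂ = √(2·1.22·4.91) = 3.461.
Matching ψ and ψ′ at x = 0 gives r = (k₁ − k₂)/(k₁ + k₂), so R = r² = 0.02741 and T = 1 − R = 0.9726.

R = 0.0274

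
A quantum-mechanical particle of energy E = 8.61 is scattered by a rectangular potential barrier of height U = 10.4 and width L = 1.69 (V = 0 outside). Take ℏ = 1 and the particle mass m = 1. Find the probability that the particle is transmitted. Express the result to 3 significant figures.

Since E < U the interior solution is evanescent with decay constant κ = √(2m(U − E))/ℏ = 1.892.
κL = 3.198, sinh(κL) = 12.22.
The exact tunnelling result is T⁻¹ = 1 + U² sinh²(κL) / [4E(U − E)] = 262.9, so T = 0.00380.

T = 0.00380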